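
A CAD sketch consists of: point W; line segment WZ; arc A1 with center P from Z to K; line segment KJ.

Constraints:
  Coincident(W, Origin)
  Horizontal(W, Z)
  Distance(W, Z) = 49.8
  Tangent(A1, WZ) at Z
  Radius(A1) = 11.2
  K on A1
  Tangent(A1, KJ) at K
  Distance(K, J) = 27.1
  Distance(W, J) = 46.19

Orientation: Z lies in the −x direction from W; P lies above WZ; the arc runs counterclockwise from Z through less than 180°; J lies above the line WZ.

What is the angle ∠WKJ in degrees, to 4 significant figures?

84.93°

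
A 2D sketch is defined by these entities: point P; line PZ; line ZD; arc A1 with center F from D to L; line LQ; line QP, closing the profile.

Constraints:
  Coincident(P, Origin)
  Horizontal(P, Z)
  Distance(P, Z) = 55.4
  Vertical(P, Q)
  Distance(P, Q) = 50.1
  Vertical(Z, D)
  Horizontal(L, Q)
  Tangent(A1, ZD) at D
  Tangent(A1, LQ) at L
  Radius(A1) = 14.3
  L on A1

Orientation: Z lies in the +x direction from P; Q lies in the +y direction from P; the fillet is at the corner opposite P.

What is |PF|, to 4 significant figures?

54.51

P is at the origin; PZ is horizontal with |PZ| = 55.4 and Z on the +x side, so Z = (55.40, 0.000). P and Q share the same x with |PQ| = 50.1 and Q on the +y side, so Q = (0.000, 50.10). The virtual corner opposite P is at (55.40, 50.10). A1 meets ZD tangentially, so FD is at right angles to ZD and the tangent condition forces FL to be normal to LQ, with radius 14.3, so the center F sits 14.3 in from both sides at F = (41.10, 35.80). Then |PF| = |F − P| = 54.51.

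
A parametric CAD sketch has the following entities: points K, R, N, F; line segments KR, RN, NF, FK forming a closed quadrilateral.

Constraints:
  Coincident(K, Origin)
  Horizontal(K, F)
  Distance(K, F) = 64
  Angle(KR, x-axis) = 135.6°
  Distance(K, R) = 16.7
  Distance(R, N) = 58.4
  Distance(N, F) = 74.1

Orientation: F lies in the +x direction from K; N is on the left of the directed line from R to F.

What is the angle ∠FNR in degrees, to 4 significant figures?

69.72°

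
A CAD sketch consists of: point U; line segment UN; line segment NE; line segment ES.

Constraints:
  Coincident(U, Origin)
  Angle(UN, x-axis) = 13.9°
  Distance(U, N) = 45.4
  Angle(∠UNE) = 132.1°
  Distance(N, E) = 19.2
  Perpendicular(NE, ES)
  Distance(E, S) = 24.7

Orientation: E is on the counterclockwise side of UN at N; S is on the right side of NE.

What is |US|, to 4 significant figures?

76.63

U is at the origin; UN runs at 13.9° with length 45.4, so N = 45.4·(cos 13.9°, sin 13.9°) = (44.07, 10.91). ∠UNE = 132.1°, so NE runs at 13.9° + (180° − 132.1°) = 61.80° from the x-axis; with |NE| = 19.2, E = N + 19.2·(cos 61.80°, sin 61.80°) = (53.14, 27.83). NE ⟂ ES; with |ES| = 24.7 on the right of NE, S = E + 24.7·(0.8813, -0.4726) = (74.91, 16.16). Then |US| = |S − U| = 76.63.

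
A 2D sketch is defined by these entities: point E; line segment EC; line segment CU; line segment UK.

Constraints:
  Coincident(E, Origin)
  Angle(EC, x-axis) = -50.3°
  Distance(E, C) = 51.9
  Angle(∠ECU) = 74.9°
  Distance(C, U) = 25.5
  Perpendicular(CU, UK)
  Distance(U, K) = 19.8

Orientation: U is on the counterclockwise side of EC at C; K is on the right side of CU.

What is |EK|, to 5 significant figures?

70.927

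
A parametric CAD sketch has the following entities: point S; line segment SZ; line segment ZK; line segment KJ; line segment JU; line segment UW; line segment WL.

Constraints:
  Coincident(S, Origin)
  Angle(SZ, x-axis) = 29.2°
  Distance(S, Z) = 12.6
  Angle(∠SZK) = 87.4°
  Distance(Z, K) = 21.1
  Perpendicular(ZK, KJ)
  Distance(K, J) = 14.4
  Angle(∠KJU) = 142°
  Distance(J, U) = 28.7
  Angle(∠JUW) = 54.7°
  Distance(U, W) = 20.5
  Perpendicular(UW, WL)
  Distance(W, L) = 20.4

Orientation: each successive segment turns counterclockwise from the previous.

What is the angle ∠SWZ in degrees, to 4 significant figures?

24.26°

∠KJU = 142.0° gives JU at -110.2° from the x-axis; with |JU| = 28.7, U = (-22.27, -10.44). ∠JUW = 54.7° gives UW at 15.10° from the x-axis; with |UW| = 20.5, W = (-2.476, -5.103). Then cos ∠SWZ = WS·WZ / (|WS||WZ|), giving 24.26°.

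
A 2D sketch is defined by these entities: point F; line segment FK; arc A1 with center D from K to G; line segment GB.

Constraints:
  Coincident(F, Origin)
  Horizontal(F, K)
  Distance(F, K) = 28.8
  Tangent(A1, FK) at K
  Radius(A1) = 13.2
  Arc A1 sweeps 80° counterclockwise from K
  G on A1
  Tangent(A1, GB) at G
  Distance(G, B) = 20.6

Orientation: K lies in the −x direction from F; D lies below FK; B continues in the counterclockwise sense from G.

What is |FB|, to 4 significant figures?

55.07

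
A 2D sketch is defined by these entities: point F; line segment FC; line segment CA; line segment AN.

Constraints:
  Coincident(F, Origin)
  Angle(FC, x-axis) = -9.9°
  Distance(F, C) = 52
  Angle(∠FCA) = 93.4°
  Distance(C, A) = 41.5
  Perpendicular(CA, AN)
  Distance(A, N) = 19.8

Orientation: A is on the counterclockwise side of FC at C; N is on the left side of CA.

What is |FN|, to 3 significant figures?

54.9

F is at the origin; FC runs at -9.9° with length 52.0, so C = 52.0·(cos -9.9°, sin -9.9°) = (51.2, -8.94). ∠FCA = 93.4°, so CA runs at -9.9° + (180° − 93.4°) = 76.7° from the x-axis; with |CA| = 41.5, A = C + 41.5·(cos 76.7°, sin 76.7°) = (60.8, 31.4). The perpendicularity gives AN at right angles to CA; with |AN| = 19.8 on the left of CA, N = A + 19.8·(-0.973, 0.230) = (41.5, 36.0). Then |FN| = |N − F| = 54.9.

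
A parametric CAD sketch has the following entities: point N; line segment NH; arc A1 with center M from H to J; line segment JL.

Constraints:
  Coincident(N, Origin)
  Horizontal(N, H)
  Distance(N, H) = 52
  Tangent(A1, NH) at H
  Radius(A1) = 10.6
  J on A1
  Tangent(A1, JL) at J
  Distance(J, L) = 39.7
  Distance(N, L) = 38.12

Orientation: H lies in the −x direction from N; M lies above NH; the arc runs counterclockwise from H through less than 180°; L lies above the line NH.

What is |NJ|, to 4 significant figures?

44.15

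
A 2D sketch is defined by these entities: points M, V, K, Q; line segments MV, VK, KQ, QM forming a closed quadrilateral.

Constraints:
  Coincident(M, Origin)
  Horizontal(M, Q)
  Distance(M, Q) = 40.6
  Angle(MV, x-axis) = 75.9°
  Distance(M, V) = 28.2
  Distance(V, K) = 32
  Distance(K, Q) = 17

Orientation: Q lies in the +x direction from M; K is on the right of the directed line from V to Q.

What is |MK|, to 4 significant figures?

23.60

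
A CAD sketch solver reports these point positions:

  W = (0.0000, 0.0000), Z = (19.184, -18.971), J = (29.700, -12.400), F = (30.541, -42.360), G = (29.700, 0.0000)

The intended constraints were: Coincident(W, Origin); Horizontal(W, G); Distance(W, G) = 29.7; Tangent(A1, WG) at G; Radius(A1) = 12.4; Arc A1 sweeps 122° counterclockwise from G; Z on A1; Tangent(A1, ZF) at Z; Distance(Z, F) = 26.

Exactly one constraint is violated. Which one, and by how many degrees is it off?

Tangent(A1, ZF) at Z — off by 6.10°.

W = (0.00, 0.00) ✓; W.y = 0.00, G.y = 0.00 ✓; |WG| = 29.70 ✓; ∠(JG, GW) = 90.00° ✓; |JG| = 12.40 ✓; bearing(J→Z) − bearing(J→G) = 122.0° ✓; |JZ| = 12.40 ✓; ∠(JZ, ZF) = 96.10° ✗; |ZF| = 26.00 ✓.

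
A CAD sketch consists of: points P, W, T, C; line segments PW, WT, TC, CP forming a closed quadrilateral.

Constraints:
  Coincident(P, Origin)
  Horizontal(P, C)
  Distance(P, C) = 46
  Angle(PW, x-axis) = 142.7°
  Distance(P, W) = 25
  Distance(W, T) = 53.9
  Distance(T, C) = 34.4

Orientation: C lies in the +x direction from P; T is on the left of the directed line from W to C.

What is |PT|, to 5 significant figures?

44.395

Checks: |WT| = 53.90 ✓; |TC| = 34.40 ✓.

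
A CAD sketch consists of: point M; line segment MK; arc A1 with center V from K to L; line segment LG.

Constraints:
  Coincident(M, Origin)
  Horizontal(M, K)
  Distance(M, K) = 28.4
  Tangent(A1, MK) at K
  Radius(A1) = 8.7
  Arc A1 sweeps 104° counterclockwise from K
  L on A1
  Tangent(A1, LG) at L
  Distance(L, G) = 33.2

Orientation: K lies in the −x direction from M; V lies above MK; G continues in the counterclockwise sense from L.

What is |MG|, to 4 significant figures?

51.32

M is at the origin; MK is horizontal with |MK| = 28.4 and K on the −x side, so K = (-28.40, 0.000). A1 meets MK tangentially, so VK is at right angles to MK, so V = K + (0, 8.7) = (-28.40, 8.700). On A1, K sits at bearing -90° from V; a 104° counterclockwise sweep puts L at bearing 14°, so L = V + 8.7·(cos 14°, sin 14°) = (-19.96, 10.80). Since A1 is tangent to LG there, VL ⟂ LG, so LG runs along (−sin 14°, cos 14°); with |LG| = 33.2, G = (-27.99, 43.02). Then |MG| = |G − M| = 51.32.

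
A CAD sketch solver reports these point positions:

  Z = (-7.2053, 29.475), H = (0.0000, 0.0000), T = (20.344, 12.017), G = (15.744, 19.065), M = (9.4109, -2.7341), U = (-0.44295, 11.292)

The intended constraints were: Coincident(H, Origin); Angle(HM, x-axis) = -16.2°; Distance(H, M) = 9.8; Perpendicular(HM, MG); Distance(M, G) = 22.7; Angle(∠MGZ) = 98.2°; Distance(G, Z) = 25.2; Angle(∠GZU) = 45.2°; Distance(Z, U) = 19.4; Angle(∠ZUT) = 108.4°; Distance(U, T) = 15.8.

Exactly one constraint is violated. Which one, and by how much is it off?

Distance(U, T) = 15.8 — off by 5.00.

H = (0.00, 0.00) ✓; HM at -16.20° ✓; |HM| = 9.800 ✓; ∠(HM, MG) = 90.00° ✓; |MG| = 22.70 ✓; ∠MGZ = 98.20° ✓; |GZ| = 25.20 ✓; ∠GZU = 45.20° ✓; |ZU| = 19.40 ✓; ∠ZUT = 108.4° ✓; |UT| = 20.80 ✗.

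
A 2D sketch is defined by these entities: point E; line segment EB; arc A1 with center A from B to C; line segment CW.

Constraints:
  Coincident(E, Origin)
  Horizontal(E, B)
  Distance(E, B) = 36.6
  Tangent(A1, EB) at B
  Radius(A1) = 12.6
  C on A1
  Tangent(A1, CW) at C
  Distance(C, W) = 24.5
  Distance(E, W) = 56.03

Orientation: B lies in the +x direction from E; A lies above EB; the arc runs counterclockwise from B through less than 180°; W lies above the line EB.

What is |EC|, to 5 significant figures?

51.297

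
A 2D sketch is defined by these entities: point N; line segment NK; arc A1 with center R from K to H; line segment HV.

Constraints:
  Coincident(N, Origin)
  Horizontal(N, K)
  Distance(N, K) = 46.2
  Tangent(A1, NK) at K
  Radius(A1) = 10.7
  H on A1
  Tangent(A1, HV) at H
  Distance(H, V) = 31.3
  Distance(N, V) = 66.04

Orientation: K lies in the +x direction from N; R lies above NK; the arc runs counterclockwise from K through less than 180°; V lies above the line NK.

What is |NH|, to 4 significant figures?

58.12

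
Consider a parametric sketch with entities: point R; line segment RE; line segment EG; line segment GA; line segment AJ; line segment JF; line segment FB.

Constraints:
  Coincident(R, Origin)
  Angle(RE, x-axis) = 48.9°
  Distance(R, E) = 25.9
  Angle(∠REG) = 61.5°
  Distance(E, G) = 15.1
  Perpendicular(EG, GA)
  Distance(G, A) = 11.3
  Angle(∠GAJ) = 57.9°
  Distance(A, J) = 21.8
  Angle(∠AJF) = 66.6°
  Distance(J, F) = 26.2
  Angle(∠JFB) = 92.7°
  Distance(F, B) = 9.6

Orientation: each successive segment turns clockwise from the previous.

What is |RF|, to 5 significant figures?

38.337

R is at the origin; RE runs at 48.9° with length 25.9, so E = (17.026, 19.517). ∠REG = 61.5° gives EG at -69.600° from the x-axis; with |EG| = 15.1, G = (22.289, 5.3643). EG is perpendicular to GA, so GA runs at -159.60°; with |GA| = 11.3, A = (11.698, 1.4255). ∠GAJ = 57.9° gives AJ at 78.300° from the x-axis; with |AJ| = 21.8, J = (16.119, 22.773). ∠AJF = 66.6° gives JF at -35.100° from the x-axis; with |JF| = 26.2, F = (37.554, 7.7074). Then |RF| = |F − R| = 38.337.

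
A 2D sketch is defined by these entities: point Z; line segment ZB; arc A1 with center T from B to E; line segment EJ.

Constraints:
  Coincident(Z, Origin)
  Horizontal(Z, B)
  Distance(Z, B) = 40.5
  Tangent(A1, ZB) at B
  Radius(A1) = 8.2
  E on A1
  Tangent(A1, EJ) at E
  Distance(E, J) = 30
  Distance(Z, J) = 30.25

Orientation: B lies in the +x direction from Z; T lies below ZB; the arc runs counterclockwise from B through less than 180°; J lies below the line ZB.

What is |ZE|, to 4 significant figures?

34.29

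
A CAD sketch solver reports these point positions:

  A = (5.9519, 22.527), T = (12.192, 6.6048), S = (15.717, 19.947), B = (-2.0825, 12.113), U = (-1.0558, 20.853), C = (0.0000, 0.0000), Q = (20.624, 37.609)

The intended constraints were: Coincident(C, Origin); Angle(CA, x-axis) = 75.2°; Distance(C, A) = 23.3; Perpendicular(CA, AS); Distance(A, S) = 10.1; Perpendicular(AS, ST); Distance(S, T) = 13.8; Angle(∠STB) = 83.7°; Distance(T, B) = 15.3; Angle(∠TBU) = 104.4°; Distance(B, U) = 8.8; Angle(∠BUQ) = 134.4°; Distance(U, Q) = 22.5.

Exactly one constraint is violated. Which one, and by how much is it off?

Distance(U, Q) = 22.5 — off by 4.90.

C = (0.00, 0.00) ✓; CA at 75.20° ✓; |CA| = 23.30 ✓; ∠(CA, AS) = 90.00° ✓; |AS| = 10.10 ✓; ∠(AS, ST) = 90.00° ✓; |ST| = 13.80 ✓; ∠STB = 83.70° ✓; |TB| = 15.30 ✓; ∠TBU = 104.4° ✓; |BU| = 8.800 ✓; ∠BUQ = 134.4° ✓; |UQ| = 27.40 ✗.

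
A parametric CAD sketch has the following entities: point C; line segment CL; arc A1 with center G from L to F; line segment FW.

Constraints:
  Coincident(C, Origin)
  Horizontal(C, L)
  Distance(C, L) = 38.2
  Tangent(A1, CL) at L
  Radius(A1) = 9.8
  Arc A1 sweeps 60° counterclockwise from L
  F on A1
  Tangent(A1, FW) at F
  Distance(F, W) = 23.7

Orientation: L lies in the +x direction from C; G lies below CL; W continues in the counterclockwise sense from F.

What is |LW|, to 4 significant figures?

32.56

On A1, L sits at bearing 90° from G; a 60° counterclockwise sweep puts F at bearing 150°, so F = G + 9.8·(cos 150°, sin 150°) = (29.71, -4.900). Tangency of A1 to FW means the radius GF is perpendicular to FW, so FW runs along (−sin 150°, cos 150°); with |FW| = 23.7, W = (17.86, -25.42). Then |LW| = |W − L| = 32.56.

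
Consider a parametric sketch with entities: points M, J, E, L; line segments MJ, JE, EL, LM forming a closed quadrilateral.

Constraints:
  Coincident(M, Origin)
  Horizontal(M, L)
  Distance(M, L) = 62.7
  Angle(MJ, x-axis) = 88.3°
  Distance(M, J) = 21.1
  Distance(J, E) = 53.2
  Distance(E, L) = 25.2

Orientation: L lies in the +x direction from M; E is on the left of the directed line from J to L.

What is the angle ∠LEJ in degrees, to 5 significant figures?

108.09°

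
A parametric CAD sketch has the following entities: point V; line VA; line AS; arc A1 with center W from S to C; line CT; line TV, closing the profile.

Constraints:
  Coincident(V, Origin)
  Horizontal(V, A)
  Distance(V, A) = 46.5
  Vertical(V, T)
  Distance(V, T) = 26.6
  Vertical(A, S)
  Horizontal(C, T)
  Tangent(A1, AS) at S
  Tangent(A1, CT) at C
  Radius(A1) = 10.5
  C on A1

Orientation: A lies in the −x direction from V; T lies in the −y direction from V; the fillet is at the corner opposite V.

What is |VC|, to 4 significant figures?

44.76

The virtual corner opposite V is at (-46.50, -26.60). A1 meets AS tangentially, so WS is at right angles to AS and the tangent condition forces WC to be normal to CT, with radius 10.5, so the center W sits 10.5 in from both sides at W = (-36.00, -16.10). That places the tangent points at S = (-46.50, -16.10) on AS and C = (-36.00, -26.60) on CT. Then |VC| = |C − V| = 44.76.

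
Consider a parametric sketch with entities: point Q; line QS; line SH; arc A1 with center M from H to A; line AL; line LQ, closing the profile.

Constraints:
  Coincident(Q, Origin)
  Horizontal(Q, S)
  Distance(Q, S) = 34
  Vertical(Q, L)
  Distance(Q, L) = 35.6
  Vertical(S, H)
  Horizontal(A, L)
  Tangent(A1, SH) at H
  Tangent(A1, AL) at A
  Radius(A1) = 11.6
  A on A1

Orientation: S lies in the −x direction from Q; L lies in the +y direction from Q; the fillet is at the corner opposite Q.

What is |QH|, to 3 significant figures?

41.6

The virtual corner opposite Q is at (-34.0, 35.6). Tangency of A1 to SH means the radius MH is perpendicular to SH and since A1 is tangent to AL there, MA ⟂ AL, with radius 11.6, so the center M sits 11.6 in from both sides at M = (-22.4, 24.0). That places the tangent points at H = (-34.0, 24.0) on SH and A = (-22.4, 35.6) on AL. Then |QH| = |H − Q| = 41.6.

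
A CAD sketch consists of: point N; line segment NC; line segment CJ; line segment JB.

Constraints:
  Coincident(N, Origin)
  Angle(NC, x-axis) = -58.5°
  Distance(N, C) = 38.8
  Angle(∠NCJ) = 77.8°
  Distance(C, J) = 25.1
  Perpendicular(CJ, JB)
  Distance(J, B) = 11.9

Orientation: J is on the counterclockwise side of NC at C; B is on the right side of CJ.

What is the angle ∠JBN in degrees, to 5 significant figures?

18.737°

N is at the origin; NC runs at -58.5° with length 38.8, so C = 38.8·(cos -58.5°, sin -58.5°) = (20.273, -33.082). ∠NCJ = 77.8°, so CJ runs at -58.5° + (180° − 77.8°) = 43.700° from the x-axis; with |CJ| = 25.1, J = C + 25.1·(cos 43.700°, sin 43.700°) = (38.419, -15.741). CJ ⟂ JB; with |JB| = 11.9 on the right of CJ, B = J + 11.9·(0.69088, -0.72297) = (46.641, -24.345). Then cos ∠JBN = BJ·BN / (|BJ||BN|), giving 18.737°.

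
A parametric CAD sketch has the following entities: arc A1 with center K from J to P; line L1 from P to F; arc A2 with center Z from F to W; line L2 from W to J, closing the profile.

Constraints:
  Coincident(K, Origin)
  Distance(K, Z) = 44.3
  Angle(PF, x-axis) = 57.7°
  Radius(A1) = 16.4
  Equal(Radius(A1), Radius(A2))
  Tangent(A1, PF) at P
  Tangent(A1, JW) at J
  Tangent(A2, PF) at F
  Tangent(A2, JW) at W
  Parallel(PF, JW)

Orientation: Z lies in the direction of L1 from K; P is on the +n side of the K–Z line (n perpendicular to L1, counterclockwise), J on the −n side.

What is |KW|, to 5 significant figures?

47.238

The slot axis is L1's direction at 57.7°, so u = (cos 57.7°, sin 57.7°) = (0.53435, 0.84526) and n = (−sin 57.7°, cos 57.7°) = (-0.84526, 0.53435). K is at the origin and Z lies 44.3 along u from K, so Z = 44.3·u = (23.672, 37.445). Tangency of A1 to both parallel lines with radius 16.4 puts P and J at K ± 16.4·n: P = (-13.862, 8.7634), J = (13.862, -8.7634). Equal radii place F and W the same way about Z: F = Z + 16.4·n = (9.8095, 46.208), W = Z − 16.4·n = (37.534, 28.682). Then |KW| = |W − K| = 47.238.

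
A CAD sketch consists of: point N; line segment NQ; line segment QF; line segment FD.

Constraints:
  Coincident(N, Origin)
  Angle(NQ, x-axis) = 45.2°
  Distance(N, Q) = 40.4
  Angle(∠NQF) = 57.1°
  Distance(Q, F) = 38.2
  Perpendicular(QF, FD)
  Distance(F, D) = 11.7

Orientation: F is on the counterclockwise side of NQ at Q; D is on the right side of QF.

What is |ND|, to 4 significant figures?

48.43

N is at the origin; NQ runs at 45.2° with length 40.4, so Q = 40.4·(cos 45.2°, sin 45.2°) = (28.47, 28.67). ∠NQF = 57.1°, so QF runs at 45.2° + (180° − 57.1°) = 168.1° from the x-axis; with |QF| = 38.2, F = Q + 38.2·(cos 168.1°, sin 168.1°) = (-8.912, 36.54). QF is perpendicular to FD; with |FD| = 11.7 on the right of QF, D = F + 11.7·(0.2062, 0.9785) = (-6.499, 47.99). Then |ND| = |D − N| = 48.43.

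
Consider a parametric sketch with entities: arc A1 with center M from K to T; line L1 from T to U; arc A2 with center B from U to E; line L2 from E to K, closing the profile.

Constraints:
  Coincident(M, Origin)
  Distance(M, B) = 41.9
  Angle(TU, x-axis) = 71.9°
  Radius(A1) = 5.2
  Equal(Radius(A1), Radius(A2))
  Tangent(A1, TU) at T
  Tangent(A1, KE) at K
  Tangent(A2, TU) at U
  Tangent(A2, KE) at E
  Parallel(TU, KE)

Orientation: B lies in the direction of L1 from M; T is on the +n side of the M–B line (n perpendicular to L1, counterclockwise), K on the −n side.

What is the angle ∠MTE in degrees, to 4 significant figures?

76.06°

The slot axis is L1's direction at 71.9°, so u = (cos 71.9°, sin 71.9°) = (0.3107, 0.9505) and n = (−sin 71.9°, cos 71.9°) = (-0.9505, 0.3107). M is at the origin and B lies 41.9 along u from M, so B = 41.9·u = (13.02, 39.83). Tangency of A1 to both parallel lines with radius 5.2 puts T and K at M ± 5.2·n: T = (-4.943, 1.616), K = (4.943, -1.616). Equal radii place U and E the same way about B: U = B + 5.2·n = (8.075, 41.44), E = B − 5.2·n = (17.96, 38.21). Then cos ∠MTE = TM·TE / (|TM||TE|), giving 76.06°.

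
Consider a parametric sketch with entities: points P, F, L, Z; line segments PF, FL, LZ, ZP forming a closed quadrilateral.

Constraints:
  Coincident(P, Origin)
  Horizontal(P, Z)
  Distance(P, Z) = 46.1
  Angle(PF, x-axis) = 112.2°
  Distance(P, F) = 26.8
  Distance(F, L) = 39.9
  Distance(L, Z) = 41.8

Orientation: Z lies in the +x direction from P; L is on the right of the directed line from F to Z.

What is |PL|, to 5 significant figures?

13.131

Checks: |FL| = 39.90 ✓; |LZ| = 41.80 ✓.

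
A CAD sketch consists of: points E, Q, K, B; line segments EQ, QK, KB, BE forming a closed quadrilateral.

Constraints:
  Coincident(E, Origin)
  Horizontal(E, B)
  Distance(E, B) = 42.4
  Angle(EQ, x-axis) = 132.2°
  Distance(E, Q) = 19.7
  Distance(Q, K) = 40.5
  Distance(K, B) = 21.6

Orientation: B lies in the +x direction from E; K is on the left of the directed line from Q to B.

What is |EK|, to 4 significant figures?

31.31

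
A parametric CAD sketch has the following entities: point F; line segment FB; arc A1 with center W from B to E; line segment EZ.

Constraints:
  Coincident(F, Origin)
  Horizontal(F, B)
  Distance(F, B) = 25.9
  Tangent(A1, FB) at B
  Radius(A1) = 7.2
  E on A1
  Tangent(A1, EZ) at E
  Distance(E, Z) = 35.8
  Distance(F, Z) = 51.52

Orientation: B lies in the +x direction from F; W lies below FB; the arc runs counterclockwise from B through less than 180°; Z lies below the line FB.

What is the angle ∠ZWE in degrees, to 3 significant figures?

78.6°

F is at the origin; F and B share the same y with |FB| = 25.9 and B on the +x side, so B = (25.9, 0.00). Since A1 is tangent to FB there, WB ⟂ FB, so W = B + (0, -7.2) = (25.9, -7.20). Since WE ⟂ EZ (tangency), |WZ| = √(7.2² + 35.8²) = 36.5 regardless of where E sits on A1. So Z lies on both circle(F, 51.52) and circle(W, 36.5); the below-FB intersection is Z = (27.3, -43.7). E is the foot of the tangent from Z: E = (18.9, -8.89).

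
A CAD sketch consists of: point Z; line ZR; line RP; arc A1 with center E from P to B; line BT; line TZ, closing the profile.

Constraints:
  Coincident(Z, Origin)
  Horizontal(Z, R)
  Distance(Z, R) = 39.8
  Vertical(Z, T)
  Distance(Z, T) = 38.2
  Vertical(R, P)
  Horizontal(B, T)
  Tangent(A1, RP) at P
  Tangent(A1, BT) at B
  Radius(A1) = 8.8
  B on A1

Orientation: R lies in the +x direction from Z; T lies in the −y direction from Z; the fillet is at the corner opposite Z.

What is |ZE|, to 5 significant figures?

42.724

ZT is vertical with |ZT| = 38.2 and T on the −y side, so T = (0.0000, -38.200). The virtual corner opposite Z is at (39.800, -38.200). Tangency of A1 to RP means the radius EP is perpendicular to RP and tangency of A1 to BT means the radius EB is perpendicular to BT, with radius 8.8, so the center E sits 8.8 in from both sides at E = (31.000, -29.400). Then |ZE| = |E − Z| = 42.724.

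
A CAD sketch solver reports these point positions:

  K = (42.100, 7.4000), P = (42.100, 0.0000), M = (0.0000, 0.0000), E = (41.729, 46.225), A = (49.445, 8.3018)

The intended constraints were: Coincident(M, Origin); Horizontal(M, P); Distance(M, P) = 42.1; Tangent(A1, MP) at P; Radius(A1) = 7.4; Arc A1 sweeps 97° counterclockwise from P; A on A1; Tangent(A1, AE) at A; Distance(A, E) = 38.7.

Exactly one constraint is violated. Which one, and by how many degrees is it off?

Tangent(A1, AE) at A — off by 4.50°.

M = (0.00, 0.00) ✓; M.y = 0.00, P.y = 0.00 ✓; |MP| = 42.10 ✓; ∠(KP, PM) = 90.00° ✓; |KP| = 7.400 ✓; bearing(K→A) − bearing(K→P) = 97.00° ✓; |KA| = 7.400 ✓; ∠(KA, AE) = 85.50° ✗; |AE| = 38.70 ✓.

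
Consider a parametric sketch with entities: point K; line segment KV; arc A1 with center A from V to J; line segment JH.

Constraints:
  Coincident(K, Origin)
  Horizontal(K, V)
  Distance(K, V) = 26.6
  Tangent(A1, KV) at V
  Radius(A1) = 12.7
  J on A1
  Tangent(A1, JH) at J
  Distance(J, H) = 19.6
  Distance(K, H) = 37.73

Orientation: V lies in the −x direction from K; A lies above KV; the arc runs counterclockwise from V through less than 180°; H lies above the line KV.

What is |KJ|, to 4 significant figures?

20.11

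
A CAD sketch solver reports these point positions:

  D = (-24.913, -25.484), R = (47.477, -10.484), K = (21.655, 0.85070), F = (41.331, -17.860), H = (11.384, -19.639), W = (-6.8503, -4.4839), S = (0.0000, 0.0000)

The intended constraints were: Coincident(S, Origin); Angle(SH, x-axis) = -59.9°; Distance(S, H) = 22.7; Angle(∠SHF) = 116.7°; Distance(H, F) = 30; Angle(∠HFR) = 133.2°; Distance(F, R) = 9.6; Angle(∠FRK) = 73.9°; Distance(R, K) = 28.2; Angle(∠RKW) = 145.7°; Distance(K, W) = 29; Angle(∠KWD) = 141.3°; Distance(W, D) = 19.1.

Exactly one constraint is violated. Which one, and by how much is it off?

Distance(W, D) = 19.1 — off by 8.60.

S = (0.00, 0.00) ✓; SH at -59.90° ✓; |SH| = 22.70 ✓; ∠SHF = 116.7° ✓; |HF| = 30.00 ✓; ∠HFR = 133.2° ✓; |FR| = 9.601 ✓; ∠FRK = 73.90° ✓; |RK| = 28.20 ✓; ∠RKW = 145.7° ✓; |KW| = 29.00 ✓; ∠KWD = 141.3° ✓; |WD| = 27.70 ✗.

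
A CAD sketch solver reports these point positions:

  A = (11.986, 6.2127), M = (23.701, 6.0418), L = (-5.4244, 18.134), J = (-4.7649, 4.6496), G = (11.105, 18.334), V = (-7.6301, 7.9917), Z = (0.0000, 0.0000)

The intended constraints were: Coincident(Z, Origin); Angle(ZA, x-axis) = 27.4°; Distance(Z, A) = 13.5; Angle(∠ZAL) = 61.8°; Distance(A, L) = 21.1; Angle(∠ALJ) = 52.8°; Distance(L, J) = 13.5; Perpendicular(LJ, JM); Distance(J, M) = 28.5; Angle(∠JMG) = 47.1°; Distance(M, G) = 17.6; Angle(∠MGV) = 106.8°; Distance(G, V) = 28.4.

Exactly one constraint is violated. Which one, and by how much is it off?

Distance(G, V) = 28.4 — off by 7.00.

Z = (0.00, 0.00) ✓; ZA at 27.40° ✓; |ZA| = 13.50 ✓; ∠ZAL = 61.80° ✓; |AL| = 21.10 ✓; ∠ALJ = 52.80° ✓; |LJ| = 13.50 ✓; ∠(LJ, JM) = 90.00° ✓; |JM| = 28.50 ✓; ∠JMG = 47.10° ✓; |MG| = 17.60 ✓; ∠MGV = 106.8° ✓; |GV| = 21.40 ✗.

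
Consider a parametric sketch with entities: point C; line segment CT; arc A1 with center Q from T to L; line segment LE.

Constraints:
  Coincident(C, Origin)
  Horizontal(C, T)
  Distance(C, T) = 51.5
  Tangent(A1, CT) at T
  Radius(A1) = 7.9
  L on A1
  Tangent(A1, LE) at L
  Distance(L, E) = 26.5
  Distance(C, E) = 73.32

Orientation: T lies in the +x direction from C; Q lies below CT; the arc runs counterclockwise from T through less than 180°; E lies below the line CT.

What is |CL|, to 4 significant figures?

48.35

C is at the origin; C and T share the same y with |CT| = 51.5 and T on the +x side, so T = (51.50, 0.000). Tangency of A1 to CT means the radius QT is perpendicular to CT, so Q = T + (0, -7.9) = (51.50, -7.900). Since QL ⟂ LE (tangency), |QE| = √(7.9² + 26.5²) = 27.65 regardless of where L sits on A1. So E lies on both circle(C, 73.32) and circle(Q, 27.65); the below-CT intersection is E = (66.33, -31.24). L is the foot of the tangent from E: L = (46.32, -13.87).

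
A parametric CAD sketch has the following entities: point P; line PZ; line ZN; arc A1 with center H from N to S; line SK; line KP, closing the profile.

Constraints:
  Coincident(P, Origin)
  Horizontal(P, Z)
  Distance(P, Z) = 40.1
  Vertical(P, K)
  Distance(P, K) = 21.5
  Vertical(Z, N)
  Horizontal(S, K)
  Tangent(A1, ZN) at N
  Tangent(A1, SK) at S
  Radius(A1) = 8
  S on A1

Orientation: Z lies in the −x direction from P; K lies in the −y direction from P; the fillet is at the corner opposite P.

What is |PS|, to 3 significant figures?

38.6

The virtual corner opposite P is at (-40.1, -21.5). A1 meets ZN tangentially, so HN is at right angles to ZN and A1 meets SK tangentially, so HS is at right angles to SK, with radius 8.0, so the center H sits 8.0 in from both sides at H = (-32.1, -13.5). That places the tangent points at N = (-40.1, -13.5) on ZN and S = (-32.1, -21.5) on SK. Then |PS| = |S − P| = 38.6.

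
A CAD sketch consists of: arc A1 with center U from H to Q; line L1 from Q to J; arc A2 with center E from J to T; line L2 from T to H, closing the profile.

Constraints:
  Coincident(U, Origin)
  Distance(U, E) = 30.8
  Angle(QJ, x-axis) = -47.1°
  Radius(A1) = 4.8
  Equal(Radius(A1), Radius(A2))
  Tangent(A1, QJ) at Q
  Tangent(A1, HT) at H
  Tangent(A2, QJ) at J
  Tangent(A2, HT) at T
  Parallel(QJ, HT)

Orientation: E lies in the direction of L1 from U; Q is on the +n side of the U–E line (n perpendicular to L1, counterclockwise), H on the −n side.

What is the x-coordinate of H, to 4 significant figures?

-3.516

The slot axis is L1's direction at -47.1°, so u = (cos -47.1°, sin -47.1°) = (0.6807, -0.7325) and n = (−sin -47.1°, cos -47.1°) = (0.7325, 0.6807). U is at the origin and E lies 30.8 along u from U, so E = 30.8·u = (20.97, -22.56). Tangency of A1 to both parallel lines with radius 4.8 puts Q and H at U ± 4.8·n: Q = (3.516, 3.267), H = (-3.516, -3.267). So H.x = -3.516.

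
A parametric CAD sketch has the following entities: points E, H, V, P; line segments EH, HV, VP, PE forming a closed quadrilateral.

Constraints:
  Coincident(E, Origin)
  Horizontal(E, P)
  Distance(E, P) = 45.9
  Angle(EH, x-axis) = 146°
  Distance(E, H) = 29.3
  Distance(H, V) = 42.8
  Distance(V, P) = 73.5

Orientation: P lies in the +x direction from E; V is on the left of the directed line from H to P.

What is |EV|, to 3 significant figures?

54.2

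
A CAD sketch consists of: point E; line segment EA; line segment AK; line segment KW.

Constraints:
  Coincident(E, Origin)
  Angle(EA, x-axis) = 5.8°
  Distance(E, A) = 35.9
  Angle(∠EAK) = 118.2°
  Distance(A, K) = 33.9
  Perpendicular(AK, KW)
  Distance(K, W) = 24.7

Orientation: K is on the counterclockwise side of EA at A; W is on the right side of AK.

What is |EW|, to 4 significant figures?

75.90

E is at the origin; EA runs at 5.8° with length 35.9, so A = 35.9·(cos 5.8°, sin 5.8°) = (35.72, 3.628). ∠EAK = 118.2°, so AK runs at 5.8° + (180° − 118.2°) = 67.60° from the x-axis; with |AK| = 33.9, K = A + 33.9·(cos 67.60°, sin 67.60°) = (48.63, 34.97). AK is perpendicular to KW; with |KW| = 24.7 on the right of AK, W = K + 24.7·(0.9245, -0.3811) = (71.47, 25.56). Then |EW| = |W − E| = 75.90.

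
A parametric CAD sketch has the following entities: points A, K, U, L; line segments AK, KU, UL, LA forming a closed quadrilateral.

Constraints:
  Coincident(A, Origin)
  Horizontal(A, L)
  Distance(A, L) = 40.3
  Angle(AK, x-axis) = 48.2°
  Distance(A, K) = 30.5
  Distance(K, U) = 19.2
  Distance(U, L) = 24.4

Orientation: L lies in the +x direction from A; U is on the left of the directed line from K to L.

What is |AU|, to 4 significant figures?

46.39

A is at the origin; AL is horizontal with |AL| = 40.3 and L in +x, so L = (40.3, 0). AK runs at 48.2° with |AK| = 30.5, so K = (20.33, 22.74). U is determined by |KU| = 19.2 and |UL| = 24.4 together: it lies at the intersection of circle(K, 19.2) and circle(L, 24.4). With |KL| = 30.26, the foot of the radical line on KL is 11.39 from K and the perpendicular offset is √(19.2² − 11.39²) = 15.46. Taking the left-of-KL solution: U = (39.46, 24.39).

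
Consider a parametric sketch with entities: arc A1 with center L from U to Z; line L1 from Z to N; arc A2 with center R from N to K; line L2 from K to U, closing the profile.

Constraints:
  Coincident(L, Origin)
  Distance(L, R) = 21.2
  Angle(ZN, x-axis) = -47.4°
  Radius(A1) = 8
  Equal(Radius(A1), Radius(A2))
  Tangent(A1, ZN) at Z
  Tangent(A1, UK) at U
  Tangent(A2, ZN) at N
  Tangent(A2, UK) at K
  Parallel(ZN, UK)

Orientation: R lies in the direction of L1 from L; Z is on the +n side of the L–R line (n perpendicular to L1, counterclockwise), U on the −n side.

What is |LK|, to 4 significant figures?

22.66

The slot axis is L1's direction at -47.4°, so u = (cos -47.4°, sin -47.4°) = (0.6769, -0.7361) and n = (−sin -47.4°, cos -47.4°) = (0.7361, 0.6769). L is at the origin and R lies 21.2 along u from L, so R = 21.2·u = (14.35, -15.61). Tangency of A1 to both parallel lines with radius 8.0 puts Z and U at L ± 8.0·n: Z = (5.889, 5.415), U = (-5.889, -5.415). Equal radii place N and K the same way about R: N = R + 8.0·n = (20.24, -10.19), K = R − 8.0·n = (8.461, -21.02). Then |LK| = |K − L| = 22.66.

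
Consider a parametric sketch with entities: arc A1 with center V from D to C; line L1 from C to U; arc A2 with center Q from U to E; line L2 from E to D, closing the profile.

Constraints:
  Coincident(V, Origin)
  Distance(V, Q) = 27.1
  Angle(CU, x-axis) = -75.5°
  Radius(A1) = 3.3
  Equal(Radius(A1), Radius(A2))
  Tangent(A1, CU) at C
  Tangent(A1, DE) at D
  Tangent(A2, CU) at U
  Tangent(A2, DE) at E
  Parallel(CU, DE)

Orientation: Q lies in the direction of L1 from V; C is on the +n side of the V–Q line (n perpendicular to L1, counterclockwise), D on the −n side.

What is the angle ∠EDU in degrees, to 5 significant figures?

13.687°

Tangency of A1 to both parallel lines with radius 3.3 puts C and D at V ± 3.3·n: C = (3.1949, 0.82625), D = (-3.1949, -0.82625). Equal radii place U and E the same way about Q: U = Q + 3.3·n = (9.9802, -25.411), E = Q − 3.3·n = (3.5904, -27.063). Then cos ∠EDU = DE·DU / (|DE||DU|), giving 13.687°.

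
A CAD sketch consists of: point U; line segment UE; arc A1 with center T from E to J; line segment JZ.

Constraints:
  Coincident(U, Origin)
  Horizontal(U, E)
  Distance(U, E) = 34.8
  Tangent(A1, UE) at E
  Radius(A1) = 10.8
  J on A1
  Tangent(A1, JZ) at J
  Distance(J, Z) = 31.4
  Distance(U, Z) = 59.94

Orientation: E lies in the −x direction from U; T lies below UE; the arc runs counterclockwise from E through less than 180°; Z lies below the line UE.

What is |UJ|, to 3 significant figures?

47.1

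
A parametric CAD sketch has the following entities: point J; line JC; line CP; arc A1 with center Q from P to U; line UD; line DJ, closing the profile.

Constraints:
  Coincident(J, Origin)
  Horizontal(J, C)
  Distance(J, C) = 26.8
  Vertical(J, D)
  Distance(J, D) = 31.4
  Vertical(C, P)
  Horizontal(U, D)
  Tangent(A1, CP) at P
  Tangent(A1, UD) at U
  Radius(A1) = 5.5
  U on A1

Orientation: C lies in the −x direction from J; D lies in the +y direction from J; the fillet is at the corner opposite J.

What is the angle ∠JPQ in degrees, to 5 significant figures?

44.022°

The virtual corner opposite J is at (-26.800, 31.400). A1 meets CP tangentially, so QP is at right angles to CP and the tangent condition forces QU to be normal to UD, with radius 5.5, so the center Q sits 5.5 in from both sides at Q = (-21.300, 25.900). That places the tangent points at P = (-26.800, 25.900) on CP and U = (-21.300, 31.400) on UD. Then cos ∠JPQ = PJ·PQ / (|PJ||PQ|), giving 44.022°.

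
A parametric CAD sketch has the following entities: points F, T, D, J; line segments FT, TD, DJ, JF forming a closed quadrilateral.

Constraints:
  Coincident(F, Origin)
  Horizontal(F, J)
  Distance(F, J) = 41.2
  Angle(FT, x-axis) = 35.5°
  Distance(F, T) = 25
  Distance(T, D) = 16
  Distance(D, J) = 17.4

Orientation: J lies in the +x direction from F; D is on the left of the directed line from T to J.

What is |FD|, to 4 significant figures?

39.86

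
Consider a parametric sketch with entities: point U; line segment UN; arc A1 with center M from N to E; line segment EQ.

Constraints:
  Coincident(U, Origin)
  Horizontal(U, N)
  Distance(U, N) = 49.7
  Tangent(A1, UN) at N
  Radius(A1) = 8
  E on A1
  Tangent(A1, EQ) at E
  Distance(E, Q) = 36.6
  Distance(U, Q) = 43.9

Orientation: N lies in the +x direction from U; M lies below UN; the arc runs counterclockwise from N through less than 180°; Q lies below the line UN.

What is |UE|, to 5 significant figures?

42.903

U is at the origin; UN is horizontal with |UN| = 49.7 and N on the +x side, so N = (49.700, 0.0000). Since A1 is tangent to UN there, MN ⟂ UN, so M = N + (0, -8) = (49.700, -8.0000). Since ME ⟂ EQ (tangency), |MQ| = √(8.0² + 36.6²) = 37.464 regardless of where E sits on A1. So Q lies on both circle(U, 43.9) and circle(M, 37.464); the below-UN intersection is Q = (24.947, -36.122). E is the foot of the tangent from Q: E = (42.705, -4.1187).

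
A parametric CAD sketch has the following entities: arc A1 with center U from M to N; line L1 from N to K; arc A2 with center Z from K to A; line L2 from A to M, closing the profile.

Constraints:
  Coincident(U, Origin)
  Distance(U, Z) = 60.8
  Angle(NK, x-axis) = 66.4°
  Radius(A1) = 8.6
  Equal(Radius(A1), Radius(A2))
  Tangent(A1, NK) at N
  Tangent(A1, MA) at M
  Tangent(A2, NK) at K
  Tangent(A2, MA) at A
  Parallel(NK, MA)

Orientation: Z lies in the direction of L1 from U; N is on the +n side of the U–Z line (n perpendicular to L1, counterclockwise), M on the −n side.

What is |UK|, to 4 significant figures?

61.41

The slot axis is L1's direction at 66.4°, so u = (cos 66.4°, sin 66.4°) = (0.4003, 0.9164) and n = (−sin 66.4°, cos 66.4°) = (-0.9164, 0.4003). U is at the origin and Z lies 60.8 along u from U, so Z = 60.8·u = (24.34, 55.71). Tangency of A1 to both parallel lines with radius 8.6 puts N and M at U ± 8.6·n: N = (-7.881, 3.443), M = (7.881, -3.443). Equal radii place K and A the same way about Z: K = Z + 8.6·n = (16.46, 59.16), A = Z − 8.6·n = (32.22, 52.27). Then |UK| = |K − U| = 61.41.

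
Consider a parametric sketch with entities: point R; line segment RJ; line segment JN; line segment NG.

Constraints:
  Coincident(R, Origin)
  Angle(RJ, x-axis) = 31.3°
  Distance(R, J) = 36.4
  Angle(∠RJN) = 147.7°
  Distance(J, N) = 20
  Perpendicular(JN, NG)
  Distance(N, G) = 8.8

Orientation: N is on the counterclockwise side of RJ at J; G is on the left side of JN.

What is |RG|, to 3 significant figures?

51.9

∠RJN = 147.7°, so JN runs at 31.3° + (180° − 147.7°) = 63.6° from the x-axis; with |JN| = 20.0, N = J + 20.0·(cos 63.6°, sin 63.6°) = (40.0, 36.8). JN ⟂ NG; with |NG| = 8.8 on the left of JN, G = N + 8.8·(-0.896, 0.445) = (32.1, 40.7). Then |RG| = |G − R| = 51.9.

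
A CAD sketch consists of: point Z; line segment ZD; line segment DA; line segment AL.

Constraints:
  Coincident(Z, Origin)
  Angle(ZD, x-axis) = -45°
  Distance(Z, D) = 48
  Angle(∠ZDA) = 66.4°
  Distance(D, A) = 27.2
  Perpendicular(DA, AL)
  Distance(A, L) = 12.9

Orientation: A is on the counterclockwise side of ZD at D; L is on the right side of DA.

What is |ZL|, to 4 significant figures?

57.44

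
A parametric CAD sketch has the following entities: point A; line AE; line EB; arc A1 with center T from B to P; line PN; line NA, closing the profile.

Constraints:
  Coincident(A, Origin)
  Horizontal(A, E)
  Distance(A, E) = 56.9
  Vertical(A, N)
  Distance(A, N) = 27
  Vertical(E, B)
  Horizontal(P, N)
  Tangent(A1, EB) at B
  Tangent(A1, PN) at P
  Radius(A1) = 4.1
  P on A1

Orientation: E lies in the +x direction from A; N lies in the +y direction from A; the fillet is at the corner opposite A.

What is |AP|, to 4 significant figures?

59.30

A is at the origin; AE is horizontal with |AE| = 56.9 and E on the +x side, so E = (56.90, 0.000). A and N share the same x with |AN| = 27.0 and N on the +y side, so N = (0.000, 27.00). The virtual corner opposite A is at (56.90, 27.00). A1 meets EB tangentially, so TB is at right angles to EB and since A1 is tangent to PN there, TP ⟂ PN, with radius 4.1, so the center T sits 4.1 in from both sides at T = (52.80, 22.90). That places the tangent points at B = (56.90, 22.90) on EB and P = (52.80, 27.00) on PN. Then |AP| = |P − A| = 59.30.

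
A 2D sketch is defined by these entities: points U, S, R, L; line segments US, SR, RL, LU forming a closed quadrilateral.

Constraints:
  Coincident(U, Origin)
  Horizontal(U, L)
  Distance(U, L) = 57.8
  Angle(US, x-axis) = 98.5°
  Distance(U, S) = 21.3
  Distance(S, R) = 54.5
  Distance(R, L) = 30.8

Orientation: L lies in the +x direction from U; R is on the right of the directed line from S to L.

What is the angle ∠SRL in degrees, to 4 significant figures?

94.09°

Checks: |SR| = 54.50 ✓; |RL| = 30.80 ✓.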